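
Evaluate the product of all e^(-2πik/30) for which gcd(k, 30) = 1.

The primitive 30th roots of unity are ω_30^k for k coprime to 30: k ∈ {1, 7, 11, 13, 17, 19, 23, 29}
Their product equals the constant term of the cyclotomic polynomial Φ_30(x) up to sign.
For n ≥ 3, the product of all primitive nth roots of unity is 1. (For n=1 it is 1; for n=2 it is -1.)

1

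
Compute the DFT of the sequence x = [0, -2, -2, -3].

X[k] = Σ(n=0 to 3) x[n] · ω_4^(nk)
where ω_4 = e^(-2πi/4)

Computing each X[k]:
X[0] = -7
X[1] = 2-1i
X[2] = 3
X[3] = 2+1i

X = [-7, 2-1i, 3, 2+1i]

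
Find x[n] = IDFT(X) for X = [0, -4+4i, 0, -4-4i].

x[n] = (1/4) Σ(k=0 to 3) X[k] · e^(2πikn/4)

Computing each x[n]:
x[0] = -2
x[1] = -2
x[2] = 2
x[3] = 2

x = [-2, -2, 2, 2]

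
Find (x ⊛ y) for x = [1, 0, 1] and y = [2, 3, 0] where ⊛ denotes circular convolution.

(x ⊛ y)[n] = Σ(m=0 to 2) x[m] · y[(n-m) mod 3]

Computing each output sample:
(x ⊛ y)[0] = 5
(x ⊛ y)[1] = 3
(x ⊛ y)[2] = 2

x ⊛ y = [5, 3, 2]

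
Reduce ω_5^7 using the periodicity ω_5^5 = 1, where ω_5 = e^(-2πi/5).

Since ω_5^5 = 1, powers reduce modulo 5.
7 mod 5 = 2
So ω_5^7 = ω_5^2 = e^(-2πi·2/5)

ω_5^7 = ω_5^2 = -0.8090-0.5878i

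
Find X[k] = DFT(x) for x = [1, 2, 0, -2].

X[k] = Σ(n=0 to 3) x[n] · ω_4^(nk)
where ω_4 = e^(-2πi/4)

Computing each X[k]:
X[0] = 1
X[1] = 1-4i
X[2] = 1
X[3] = 1+4i

X = [1, 1-4i, 1, 1+4i]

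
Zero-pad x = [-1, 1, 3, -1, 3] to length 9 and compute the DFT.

Original 5-point DFT: [5, -1.3820-0.4490i, -3.6180+4.9798i, -3.6180-4.9798i, -1.3820+0.4490i]
Zero-padded 9-point DFT provides frequency interpolation.

DFT_9([x, 0, ...]) = [5, -2.0321-3.7572i, -0.8473-0.9485i, -5.5000-0.8660i, 1.3794+5.4068i, 1.3794-5.4068i, -5.5000+0.8660i, -0.8473+0.9485i, -2.0321+3.7572i]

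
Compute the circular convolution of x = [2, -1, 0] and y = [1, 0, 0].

(x ⊛ y)[n] = Σ(m=0 to 2) x[m] · y[(n-m) mod 3]

Computing each output sample:
(x ⊛ y)[0] = 2
(x ⊛ y)[1] = -1
(x ⊛ y)[2] = 0

x ⊛ y = [2, -1, 0]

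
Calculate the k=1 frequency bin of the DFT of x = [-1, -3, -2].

X[1] = Σ(n=0 to 2) x[n] · ω_3^(1n) where ω_3 = e^(-2πi/3)
= (-1)·ω_3^0 + (-3)·ω_3^1 + (-2)·ω_3^2

X[1] = 1.5000+0.8660i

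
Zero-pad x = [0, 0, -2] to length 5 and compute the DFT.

Original 3-point DFT: [-2, 1.0000-1.7321i, 1.0000+1.7321i]
Zero-padded 5-point DFT provides frequency interpolation.

DFT_5([x, 0, ...]) = [-2, 1.6180+1.1756i, -0.6180-1.9021i, -0.6180+1.9021i, 1.6180-1.1756i]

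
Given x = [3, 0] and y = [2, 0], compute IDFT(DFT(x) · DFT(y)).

(x ⊛ y)[n] = Σ(m=0 to 1) x[m] · y[(n-m) mod 2]

Computing each output sample:
(x ⊛ y)[0] = 6
(x ⊛ y)[1] = 0

x ⊛ y = [6, 0]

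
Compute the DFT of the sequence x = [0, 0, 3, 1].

X[k] = Σ(n=0 to 3) x[n] · ω_4^(nk)
where ω_4 = e^(-2πi/4)

Computing each X[k]:
X[0] = 4
X[1] = -3+1i
X[2] = 2
X[3] = -3-1i

X = [4, -3+1i, 2, -3-1i]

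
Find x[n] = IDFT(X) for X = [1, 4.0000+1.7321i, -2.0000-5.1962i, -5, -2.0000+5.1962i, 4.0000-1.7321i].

x[n] = (1/6) Σ(k=0 to 5) X[k] · e^(2πikn/6)

Computing each x[n]:
x[0] = 0
x[1] = 3
x[2] = -3
x[3] = -1
x[4] = 1
x[5] = 1

x = [0, 3, -3, -1, 1, 1]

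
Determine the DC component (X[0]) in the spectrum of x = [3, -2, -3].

X[0] = Σ(n=0 to 2) x[n] · ω_3^0 = Σ x[n]
= (3) + (-2) + (-3)

X[0] = -2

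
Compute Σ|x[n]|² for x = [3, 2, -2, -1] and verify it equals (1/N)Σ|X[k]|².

Time domain:
Σ|x[n]|² = |3|² + |2|² + |-2|² + |-1|² = 18.0000

Frequency domain:
(1/4)Σ|X[k]|² = (1/4)(|2|² + |5-3i|² + |0|² + |5+3i|²) = (1/4)·72.0000 = 18.0000

Both sides agree, confirming Parseval's theorem.

Σ|x[n]|² = (1/N)Σ|X[k]|² = 18.0000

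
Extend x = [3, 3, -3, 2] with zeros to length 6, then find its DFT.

Original 4-point DFT: [5, 6-1i, -5, 6+1i]
Zero-padded 6-point DFT provides frequency interpolation.

DFT_6([x, 0, ...]) = [5, 4, 5.0000-5.1962i, -5, 5.0000+5.1962i, 4]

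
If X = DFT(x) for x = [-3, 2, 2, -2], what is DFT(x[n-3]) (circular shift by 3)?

Time shift by 3: X_shifted[k] = ω_4^(3k) · X[k]
Shifted x = [2, 2, -2, -3]

DFT(x[n-3]) = [-1, 4-5i, 1, 4+5i]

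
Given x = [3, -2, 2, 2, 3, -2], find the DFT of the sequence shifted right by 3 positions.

Time shift by 3: X_shifted[k] = ω_6^(3k) · X[k]
Shifted x = [2, 3, -2, 3, -2, 2]

DFT(x[n-3]) = [6, 3.5000-0.8660i, 4.5000-0.8660i, -10, 4.5000+0.8660i, 3.5000+0.8660i]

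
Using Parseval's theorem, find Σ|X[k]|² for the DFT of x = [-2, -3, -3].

Parseval: Σ|x[n]|² = (1/N)Σ|X[k]|², so Σ|X[k]|² = N·Σ|x[n]|² = 3·22.0000

Σ|X[k]|² = N·Σ|x[n]|² = 3·22.0000 = 66.0000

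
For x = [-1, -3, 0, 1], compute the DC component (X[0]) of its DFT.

X[0] = Σ(n=0 to 3) x[n] · ω_4^0 = Σ x[n]
= (-1) + (-3) + (0) + (1)

X[0] = -3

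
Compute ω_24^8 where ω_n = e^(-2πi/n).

ω_24^8 = e^(-2πi·8/24)
= cos(-2π·8/24) + i·sin(-2π·8/24)
= cos(-16π/24) + i·sin(-16π/24)

ω_24^8 = cos(-16π/24) + i·sin(-16π/24) = -0.5000-0.8660i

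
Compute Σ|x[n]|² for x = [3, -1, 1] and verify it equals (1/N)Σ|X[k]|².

Time domain:
Σ|x[n]|² = |3|² + |-1|² + |1|² = 11.0000

Frequency domain:
(1/3)Σ|X[k]|² = (1/3)(|3|² + |3.0000+1.7321i|² + |3.0000-1.7321i|²) = (1/3)·33.0000 = 11.0000

Both sides agree, confirming Parseval's theorem.

Σ|x[n]|² = (1/N)Σ|X[k]|² = 11.0000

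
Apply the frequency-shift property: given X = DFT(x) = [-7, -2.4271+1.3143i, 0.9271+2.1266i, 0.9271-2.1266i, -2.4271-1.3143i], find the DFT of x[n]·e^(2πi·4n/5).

Modulation property: DFT(ω_5^(-4n)·x[n]) = X[(k-4) mod 5], so circularly shift X by 4 positions.

X[k-4] = [-2.4271+1.3143i, 0.9271+2.1266i, 0.9271-2.1266i, -2.4271-1.3143i, -7]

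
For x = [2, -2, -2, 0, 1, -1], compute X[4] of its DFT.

X[4] = Σ(n=0 to 5) x[n] · ω_6^(4n) where ω_6 = e^(-2πi/6)
= (2)·ω_6^0 + (-2)·ω_6^4 + (-2)·ω_6^8 + (0)·ω_6^12 + (1)·ω_6^16 + (-1)·ω_6^20

X[4] = 4.0000+1.7321i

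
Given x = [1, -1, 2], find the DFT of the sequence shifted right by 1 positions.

Time shift by 1: X_shifted[k] = ω_3^(1k) · X[k]
Shifted x = [2, 1, -1]

DFT(x[n-1]) = [2, 2.0000-1.7321i, 2.0000+1.7321i]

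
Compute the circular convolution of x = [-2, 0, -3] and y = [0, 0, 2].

(x ⊛ y)[n] = Σ(m=0 to 2) x[m] · y[(n-m) mod 3]

Computing each output sample:
(x ⊛ y)[0] = 0
(x ⊛ y)[1] = -6
(x ⊛ y)[2] = -4

x ⊛ y = [0, -6, -4]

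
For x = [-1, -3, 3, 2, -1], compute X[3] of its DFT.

X[3] = Σ(n=0 to 4) x[n] · ω_5^(3n) where ω_5 = e^(-2πi/5)
= (-1)·ω_5^0 + (-3)·ω_5^3 + (3)·ω_5^6 + (2)·ω_5^9 + (-1)·ω_5^12

X[3] = 3.7812-2.1266i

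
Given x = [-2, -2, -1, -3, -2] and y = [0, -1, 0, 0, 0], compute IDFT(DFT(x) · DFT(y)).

(x ⊛ y)[n] = Σ(m=0 to 4) x[m] · y[(n-m) mod 5]

Computing each output sample:
(x ⊛ y)[0] = 2
(x ⊛ y)[1] = 2
(x ⊛ y)[2] = 2
(x ⊛ y)[3] = 1
(x ⊛ y)[4] = 3

x ⊛ y = [2, 2, 2, 1, 3]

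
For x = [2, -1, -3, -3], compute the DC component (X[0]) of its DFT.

X[0] = Σ(n=0 to 3) x[n] · ω_4^0 = Σ x[n]
= (2) + (-1) + (-3) + (-3)

X[0] = -5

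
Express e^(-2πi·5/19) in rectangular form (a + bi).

ω_19^5 = e^(-2πi·5/19)
= cos(-2π·5/19) + i·sin(-2π·5/19)
= cos(-10π/19) + i·sin(-10π/19)

ω_19^5 = cos(-10π/19) + i·sin(-10π/19) = -0.0826-0.9966i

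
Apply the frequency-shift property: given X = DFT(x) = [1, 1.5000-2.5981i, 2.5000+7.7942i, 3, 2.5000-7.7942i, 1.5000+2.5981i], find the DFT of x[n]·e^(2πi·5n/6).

Modulation property: DFT(ω_6^(-5n)·x[n]) = X[(k-5) mod 6], so circularly shift X by 5 positions.

X[k-5] = [1.5000-2.5981i, 2.5000+7.7942i, 3, 2.5000-7.7942i, 1.5000+2.5981i, 1]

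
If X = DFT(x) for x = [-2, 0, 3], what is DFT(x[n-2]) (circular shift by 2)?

Time shift by 2: X_shifted[k] = ω_3^(2k) · X[k]
Shifted x = [0, 3, -2]

DFT(x[n-2]) = [1, -0.5000-4.3301i, -0.5000+4.3301i]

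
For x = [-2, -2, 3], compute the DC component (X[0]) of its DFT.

X[0] = Σ(n=0 to 2) x[n] · ω_3^0 = Σ x[n]
= (-2) + (-2) + (3)

X[0] = -1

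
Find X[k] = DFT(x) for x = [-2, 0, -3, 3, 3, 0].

X[k] = Σ(n=0 to 5) x[n] · ω_6^(nk)
where ω_6 = e^(-2πi/6)

Computing each X[k]:
X[0] = 1
X[1] = -5.0000+5.1962i
X[2] = 1.0000-5.1962i
X[3] = -5
X[4] = 1.0000+5.1962i
X[5] = -5.0000-5.1962i

X = [1, -5.0000+5.1962i, 1.0000-5.1962i, -5, 1.0000+5.1962i, -5.0000-5.1962i]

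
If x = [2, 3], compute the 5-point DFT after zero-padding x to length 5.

Original 2-point DFT: [5, -1]
Zero-padded 5-point DFT provides frequency interpolation.

DFT_5([x, 0, ...]) = [5, 2.9271-2.8532i, -0.4271-1.7634i, -0.4271+1.7634i, 2.9271+2.8532i]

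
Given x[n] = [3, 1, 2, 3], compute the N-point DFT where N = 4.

X[k] = Σ(n=0 to 3) x[n] · ω_4^(nk)
where ω_4 = e^(-2πi/4)

Computing each X[k]:
X[0] = 9
X[1] = 1+2i
X[2] = 1
X[3] = 1-2i

X = [9, 1+2i, 1, 1-2i]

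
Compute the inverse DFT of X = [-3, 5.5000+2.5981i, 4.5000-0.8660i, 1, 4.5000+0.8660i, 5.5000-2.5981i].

x[n] = (1/6) Σ(k=0 to 5) X[k] · e^(2πikn/6)

Computing each x[n]:
x[0] = 3
x[1] = -1
x[2] = -3
x[3] = -1
x[4] = -1
x[5] = 0

x = [3, -1, -3, -1, -1, 0]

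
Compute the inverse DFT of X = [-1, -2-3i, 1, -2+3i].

x[n] = (1/4) Σ(k=0 to 3) X[k] · e^(2πikn/4)

Computing each x[n]:
x[0] = -1
x[1] = 1
x[2] = 1
x[3] = -2

x = [-1, 1, 1, -2]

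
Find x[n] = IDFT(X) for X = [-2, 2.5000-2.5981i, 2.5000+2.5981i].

x[n] = (1/3) Σ(k=0 to 2) X[k] · e^(2πikn/3)

Computing each x[n]:
x[0] = 1
x[1] = 0
x[2] = -3

x = [1, 0, -3]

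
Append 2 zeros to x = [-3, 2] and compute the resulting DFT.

Original 2-point DFT: [-1, -5]
Zero-padded 4-point DFT provides frequency interpolation.

DFT_4([x, 0, ...]) = [-1, -3-2i, -5, -3+2i]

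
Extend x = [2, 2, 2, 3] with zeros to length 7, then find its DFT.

Original 4-point DFT: [9, 1i, -1, -1i]
Zero-padded 7-point DFT provides frequency interpolation.

DFT_7([x, 0, ...]) = [9, 0.0990-4.8152i, 1.6235+1.2634i, 0.7775-2.2289i, 0.7775+2.2289i, 1.6235-1.2634i, 0.0990+4.8152i]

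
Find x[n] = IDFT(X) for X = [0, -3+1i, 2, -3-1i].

x[n] = (1/4) Σ(k=0 to 3) X[k] · e^(2πikn/4)

Computing each x[n]:
x[0] = -1
x[1] = -1
x[2] = 2
x[3] = 0

x = [-1, -1, 2, 0]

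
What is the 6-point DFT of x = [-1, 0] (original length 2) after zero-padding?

Original 2-point DFT: [-1, -1]
Zero-padded 6-point DFT provides frequency interpolation.

DFT_6([x, 0, ...]) = [-1, -1, -1, -1, -1, -1]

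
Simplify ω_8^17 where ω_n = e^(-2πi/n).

Since ω_8^8 = 1, powers reduce modulo 8.
17 mod 8 = 1
So ω_8^17 = ω_8^1 = e^(-2πi·1/8)

ω_8^17 = ω_8^1 = 0.7071-0.7071i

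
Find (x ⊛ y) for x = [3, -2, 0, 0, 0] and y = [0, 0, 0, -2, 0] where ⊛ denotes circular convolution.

(x ⊛ y)[n] = Σ(m=0 to 4) x[m] · y[(n-m) mod 5]

Computing each output sample:
(x ⊛ y)[0] = 0
(x ⊛ y)[1] = 0
(x ⊛ y)[2] = 0
(x ⊛ y)[3] = -6
(x ⊛ y)[4] = 4

x ⊛ y = [0, 0, 0, -6, 4]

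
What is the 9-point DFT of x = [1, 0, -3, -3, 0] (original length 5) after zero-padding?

Original 5-point DFT: [-5, 5.8541, -0.8541, -0.8541, 5.8541]
Zero-padded 9-point DFT provides frequency interpolation.

DFT_9([x, 0, ...]) = [-5, 1.9791+5.5525i, 5.3191-1.5720i, -0.5000-2.5981i, 0.2019+0.6697i, 0.2019-0.6697i, -0.5000+2.5981i, 5.3191+1.5720i, 1.9791-5.5525i]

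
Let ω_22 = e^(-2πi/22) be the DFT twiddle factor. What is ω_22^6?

ω_22^6 = e^(-2πi·6/22)
= cos(-2π·6/22) + i·sin(-2π·6/22)
= cos(-12π/22) + i·sin(-12π/22)

ω_22^6 = cos(-12π/22) + i·sin(-12π/22) = -0.1423-0.9898i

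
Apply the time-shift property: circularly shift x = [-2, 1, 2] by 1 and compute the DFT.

Time shift by 1: X_shifted[k] = ω_3^(1k) · X[k]
Shifted x = [2, -2, 1]

DFT(x[n-1]) = [1, 2.5000+2.5981i, 2.5000-2.5981i]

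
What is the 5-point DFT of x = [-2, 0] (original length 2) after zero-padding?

Original 2-point DFT: [-2, -2]
Zero-padded 5-point DFT provides frequency interpolation.

DFT_5([x, 0, ...]) = [-2, -2, -2, -2, -2]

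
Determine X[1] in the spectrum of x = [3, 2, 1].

X[1] = Σ(n=0 to 2) x[n] · ω_3^(1n) where ω_3 = e^(-2πi/3)
= (3)·ω_3^0 + (2)·ω_3^1 + (1)·ω_3^2

X[1] = 1.5000-0.8660i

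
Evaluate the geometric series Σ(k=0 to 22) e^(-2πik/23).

Sum of all nth roots of unity equals 0 for n > 1 (geometric series with r ≠ 1).

0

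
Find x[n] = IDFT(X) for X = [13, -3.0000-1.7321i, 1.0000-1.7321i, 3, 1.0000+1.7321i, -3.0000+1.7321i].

x[n] = (1/6) Σ(k=0 to 5) X[k] · e^(2πikn/6)

Computing each x[n]:
x[0] = 2
x[1] = 2
x[2] = 3
x[3] = 3
x[4] = 3
x[5] = 0

x = [2, 2, 3, 3, 3, 0]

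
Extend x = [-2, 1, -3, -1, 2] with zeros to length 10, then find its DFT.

Original 5-point DFT: [-3, 2.1631+2.1266i, -5.6631-1.3143i, -5.6631+1.3143i, 2.1631-2.1266i]
Zero-padded 10-point DFT provides frequency interpolation.

DFT_10([x, 0, ...]) = [-3, -3.4271+2.0409i, 2.1631+2.1266i, -0.0729-5.2043i, -5.6631-1.3143i, -3, -5.6631+1.3143i, -0.0729+5.2043i, 2.1631-2.1266i, -3.4271-2.0409i]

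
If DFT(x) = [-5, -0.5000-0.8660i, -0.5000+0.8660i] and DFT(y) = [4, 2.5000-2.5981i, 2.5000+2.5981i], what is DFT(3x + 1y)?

By linearity: DFT(3x + 1y) = 3·DFT(x) + 1·DFT(y)
= 3·[-5, -0.5000-0.8660i, -0.5000+0.8660i] + 1·[4, 2.5000-2.5981i, 2.5000+2.5981i]

Computing element-wise:
Z[0] = 3·(-5) + 1·(4) = -11
Z[1] = 3·(-0.5000-0.8660i) + 1·(2.5000-2.5981i) = 1.0000-5.1961i
Z[2] = 3·(-0.5000+0.8660i) + 1·(2.5000+2.5981i) = 1.0000+5.1961i

DFT(3x + 1y) = 3·X + 1·Y = [-11, 1.0000-5.1961i, 1.0000+5.1961i]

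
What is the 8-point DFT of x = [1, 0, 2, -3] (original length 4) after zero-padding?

Original 4-point DFT: [0, -1-3i, 6, -1+3i]
Zero-padded 8-point DFT provides frequency interpolation.

DFT_8([x, 0, ...]) = [0, 3.1213+0.1213i, -1-3i, -1.1213+4.1213i, 6, -1.1213-4.1213i, -1+3i, 3.1213-0.1213i]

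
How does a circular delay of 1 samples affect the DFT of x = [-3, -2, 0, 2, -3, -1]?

Time shift by 1: X_shifted[k] = ω_6^(1k) · X[k]
Shifted x = [-1, -3, -2, 0, 2, -3]

DFT(x[n-1]) = [-7, -4.0000+3.4641i, 2.0000-3.4641i, 5, 2.0000+3.4641i, -4.0000-3.4641i]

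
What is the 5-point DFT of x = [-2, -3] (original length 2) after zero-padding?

Original 2-point DFT: [-5, 1]
Zero-padded 5-point DFT provides frequency interpolation.

DFT_5([x, 0, ...]) = [-5, -2.9271+2.8532i, 0.4271+1.7634i, 0.4271-1.7634i, -2.9271-2.8532i]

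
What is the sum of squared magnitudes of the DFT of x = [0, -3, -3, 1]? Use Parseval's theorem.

Parseval: Σ|x[n]|² = (1/N)Σ|X[k]|², so Σ|X[k]|² = N·Σ|x[n]|² = 4·19.0000

Σ|X[k]|² = N·Σ|x[n]|² = 4·19.0000 = 76.0000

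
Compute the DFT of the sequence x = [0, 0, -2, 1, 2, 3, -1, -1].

X[k] = Σ(n=0 to 7) x[n] · ω_8^(nk)
where ω_8 = e^(-2πi/8)

Computing each X[k]:
X[0] = 2
X[1] = -5.5355+1.7071i
X[2] = 5-3i
X[3] = 1.5355-0.2929i
X[4] = -4
X[5] = 1.5355+0.2929i
X[6] = 5+3i
X[7] = -5.5355-1.7071i

X = [2, -5.5355+1.7071i, 5-3i, 1.5355-0.2929i, -4, 1.5355+0.2929i, 5+3i, -5.5355-1.7071i]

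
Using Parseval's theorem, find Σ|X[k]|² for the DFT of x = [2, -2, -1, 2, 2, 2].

Parseval: Σ|x[n]|² = (1/N)Σ|X[k]|², so Σ|X[k]|² = N·Σ|x[n]|² = 6·21.0000

Σ|X[k]|² = N·Σ|x[n]|² = 6·21.0000 = 126.0000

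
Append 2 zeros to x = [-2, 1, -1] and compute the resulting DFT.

Original 3-point DFT: [-2, -2.0000-1.7321i, -2.0000+1.7321i]
Zero-padded 5-point DFT provides frequency interpolation.

DFT_5([x, 0, ...]) = [-2, -0.8820-0.3633i, -3.1180-1.5388i, -3.1180+1.5388i, -0.8820+0.3633i]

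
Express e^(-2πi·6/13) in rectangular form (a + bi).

ω_13^6 = e^(-2πi·6/13)
= cos(-2π·6/13) + i·sin(-2π·6/13)
= cos(-12π/13) + i·sin(-12π/13)

ω_13^6 = cos(-12π/13) + i·sin(-12π/13) = -0.9709-0.2393i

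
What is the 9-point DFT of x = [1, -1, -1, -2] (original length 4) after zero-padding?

Original 4-point DFT: [-3, 2-1i, 3, 2+1i]
Zero-padded 9-point DFT provides frequency interpolation.

DFT_9([x, 0, ...]) = [-3, 1.0603+3.3596i, 2.7660-0.4052i, 0, 2.1736+1.4313i, 2.1736-1.4313i, 0, 2.7660+0.4052i, 1.0603-3.3596i]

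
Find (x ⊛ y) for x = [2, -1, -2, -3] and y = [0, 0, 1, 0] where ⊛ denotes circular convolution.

(x ⊛ y)[n] = Σ(m=0 to 3) x[m] · y[(n-m) mod 4]

Computing each output sample:
(x ⊛ y)[0] = -2
(x ⊛ y)[1] = -3
(x ⊛ y)[2] = 2
(x ⊛ y)[3] = -1

x ⊛ y = [-2, -3, 2, -1]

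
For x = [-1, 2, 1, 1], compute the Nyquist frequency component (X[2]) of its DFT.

X[2] = Σ(n=0 to 3) x[n] · ω_4^(2n) where ω_4 = e^(-2πi/4)
= (-1)·ω_4^0 + (2)·ω_4^2 + (1)·ω_4^4 + (1)·ω_4^6

X[2] = -3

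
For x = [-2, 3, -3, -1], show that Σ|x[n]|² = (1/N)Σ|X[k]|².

Time domain:
Σ|x[n]|² = |-2|² + |3|² + |-3|² + |-1|² = 23.0000

Frequency domain:
(1/4)Σ|X[k]|² = (1/4)(|-3|² + |1-4i|² + |-7|² + |1+4i|²) = (1/4)·92.0000 = 23.0000

Both sides agree, confirming Parseval's theorem.

Σ|x[n]|² = (1/N)Σ|X[k]|² = 23.0000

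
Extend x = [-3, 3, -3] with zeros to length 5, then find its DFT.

Original 3-point DFT: [-3, -3.0000-5.1962i, -3.0000+5.1962i]
Zero-padded 5-point DFT provides frequency interpolation.

DFT_5([x, 0, ...]) = [-3, 0.3541-1.0898i, -6.3541-4.6165i, -6.3541+4.6165i, 0.3541+1.0898i]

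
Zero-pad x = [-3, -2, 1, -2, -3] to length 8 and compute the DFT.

Original 5-point DFT: [-9, -3.7361-2.7144i, 0.7361+2.2654i, 0.7361-2.2654i, -3.7361+2.7144i]
Zero-padded 8-point DFT provides frequency interpolation.

DFT_8([x, 0, ...]) = [-9, 1.8284i, -7, 3.8284i, -1, -3.8284i, -7, -1.8284i]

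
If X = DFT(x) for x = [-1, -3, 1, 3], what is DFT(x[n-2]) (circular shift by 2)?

Time shift by 2: X_shifted[k] = ω_4^(2k) · X[k]
Shifted x = [1, 3, -1, -3]

DFT(x[n-2]) = [0, 2-6i, 0, 2+6i]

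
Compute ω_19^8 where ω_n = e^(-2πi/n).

ω_19^8 = e^(-2πi·8/19)
= cos(-2π·8/19) + i·sin(-2π·8/19)
= cos(-16π/19) + i·sin(-16π/19)

ω_19^8 = cos(-16π/19) + i·sin(-16π/19) = -0.8795-0.4759i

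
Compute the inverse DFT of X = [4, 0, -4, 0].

x[n] = (1/4) Σ(k=0 to 3) X[k] · e^(2πikn/4)

Computing each x[n]:
x[0] = 0
x[1] = 2
x[2] = 0
x[3] = 2

x = [0, 2, 0, 2]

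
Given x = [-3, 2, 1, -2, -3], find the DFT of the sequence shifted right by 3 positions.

Time shift by 3: X_shifted[k] = ω_5^(3k) · X[k]
Shifted x = [1, -2, -3, -3, 2]

DFT(x[n-3]) = [-5, 5.8541+3.8042i, -0.8541+2.3511i, -0.8541-2.3511i, 5.8541-3.8042i]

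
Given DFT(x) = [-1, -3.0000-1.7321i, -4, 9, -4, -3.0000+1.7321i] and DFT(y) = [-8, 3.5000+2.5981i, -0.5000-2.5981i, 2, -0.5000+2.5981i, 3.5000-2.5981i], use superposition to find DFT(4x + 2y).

By linearity: DFT(4x + 2y) = 4·DFT(x) + 2·DFT(y)
= 4·[-1, -3.0000-1.7321i, -4, 9, -4, -3.0000+1.7321i] + 2·[-8, 3.5000+2.5981i, -0.5000-2.5981i, 2, -0.5000+2.5981i, 3.5000-2.5981i]

Computing element-wise:
Z[0] = 4·(-1) + 2·(-8) = -20
Z[1] = 4·(-3.0000-1.7321i) + 2·(3.5000+2.5981i) = -5.0000-1.7322i
Z[2] = 4·(-4) + 2·(-0.5000-2.5981i) = -17.0000-5.1962i
Z[3] = 4·(9) + 2·(2) = 40
Z[4] = 4·(-4) + 2·(-0.5000+2.5981i) = -17.0000+5.1962i
Z[5] = 4·(-3.0000+1.7321i) + 2·(3.5000-2.5981i) = -5.0000+1.7322i

DFT(4x + 2y) = 4·X + 2·Y = [-20, -5.0000-1.7322i, -17.0000-5.1962i, 40, -17.0000+5.1962i, -5.0000+1.7322i]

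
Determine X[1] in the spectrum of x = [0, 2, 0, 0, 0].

X[1] = Σ(n=0 to 4) x[n] · ω_5^(1n) where ω_5 = e^(-2πi/5)
= (0)·ω_5^0 + (2)·ω_5^1 + (0)·ω_5^2 + (0)·ω_5^3 + (0)·ω_5^4

X[1] = 0.6180-1.9021i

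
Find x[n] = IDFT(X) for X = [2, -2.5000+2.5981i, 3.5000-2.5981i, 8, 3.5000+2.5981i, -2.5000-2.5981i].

x[n] = (1/6) Σ(k=0 to 5) X[k] · e^(2πikn/6)

Computing each x[n]:
x[0] = 2
x[1] = -2
x[2] = 0
x[3] = 1
x[4] = 3
x[5] = -2

x = [2, -2, 0, 1, 3, -2]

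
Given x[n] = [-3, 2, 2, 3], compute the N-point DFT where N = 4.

X[k] = Σ(n=0 to 3) x[n] · ω_4^(nk)
where ω_4 = e^(-2πi/4)

Computing each X[k]:
X[0] = 4
X[1] = -5+1i
X[2] = -6
X[3] = -5-1i

X = [4, -5+1i, -6, -5-1i]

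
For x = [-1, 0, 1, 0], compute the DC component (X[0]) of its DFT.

X[0] = Σ(n=0 to 3) x[n] · ω_4^0 = Σ x[n]
= (-1) + (0) + (1) + (0)

X[0] = 0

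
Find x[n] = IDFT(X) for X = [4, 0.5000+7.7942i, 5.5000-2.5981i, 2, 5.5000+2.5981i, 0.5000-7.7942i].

x[n] = (1/6) Σ(k=0 to 5) X[k] · e^(2πikn/6)

Computing each x[n]:
x[0] = 3
x[1] = -2
x[2] = -3
x[3] = 2
x[4] = 3
x[5] = 1

x = [3, -2, -3, 2, 3, 1]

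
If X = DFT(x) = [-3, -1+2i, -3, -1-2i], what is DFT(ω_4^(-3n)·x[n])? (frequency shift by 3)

Modulation property: DFT(ω_4^(-3n)·x[n]) = X[(k-3) mod 4], so circularly shift X by 3 positions.

X[k-3] = [-1+2i, -3, -1-2i, -3]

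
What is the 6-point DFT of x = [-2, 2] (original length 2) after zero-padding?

Original 2-point DFT: [0, -4]
Zero-padded 6-point DFT provides frequency interpolation.

DFT_6([x, 0, ...]) = [0, -1.0000-1.7321i, -3.0000-1.7321i, -4, -3.0000+1.7321i, -1.0000+1.7321i]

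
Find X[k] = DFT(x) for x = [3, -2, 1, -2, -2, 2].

X[k] = Σ(n=0 to 5) x[n] · ω_6^(nk)
where ω_6 = e^(-2πi/6)

Computing each X[k]:
X[0] = 0
X[1] = 5.5000+0.8660i
X[2] = 1.5000+6.0622i
X[3] = 4
X[4] = 1.5000-6.0622i
X[5] = 5.5000-0.8660i

X = [0, 5.5000+0.8660i, 1.5000+6.0622i, 4, 1.5000-6.0622i, 5.5000-0.8660i]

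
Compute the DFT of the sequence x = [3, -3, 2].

X[k] = Σ(n=0 to 2) x[n] · ω_3^(nk)
where ω_3 = e^(-2πi/3)

Computing each X[k]:
X[0] = 2
X[1] = 3.5000+4.3301i
X[2] = 3.5000-4.3301i

X = [2, 3.5000+4.3301i, 3.5000-4.3301i]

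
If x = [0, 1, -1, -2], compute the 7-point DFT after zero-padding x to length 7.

Original 4-point DFT: [-2, 1-3i, 0, 1+3i]
Zero-padded 7-point DFT provides frequency interpolation.

DFT_7([x, 0, ...]) = [-2, 2.6479+1.0609i, -0.5685-2.9725i, -1.0794+0.7341i, -1.0794-0.7341i, -0.5685+2.9725i, 2.6479-1.0609i]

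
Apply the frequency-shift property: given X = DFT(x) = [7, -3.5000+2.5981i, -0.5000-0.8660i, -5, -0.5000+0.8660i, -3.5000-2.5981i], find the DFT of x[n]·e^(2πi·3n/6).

Modulation property: DFT(ω_6^(-3n)·x[n]) = X[(k-3) mod 6], so circularly shift X by 3 positions.

X[k-3] = [-5, -0.5000+0.8660i, -3.5000-2.5981i, 7, -3.5000+2.5981i, -0.5000-0.8660i]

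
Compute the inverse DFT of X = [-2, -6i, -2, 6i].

x[n] = (1/4) Σ(k=0 to 3) X[k] · e^(2πikn/4)

Computing each x[n]:
x[0] = -1
x[1] = 3
x[2] = -1
x[3] = -3

x = [-1, 3, -1, -3]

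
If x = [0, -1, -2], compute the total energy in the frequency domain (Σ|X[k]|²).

Parseval: Σ|x[n]|² = (1/N)Σ|X[k]|², so Σ|X[k]|² = N·Σ|x[n]|² = 3·5.0000

Σ|X[k]|² = N·Σ|x[n]|² = 3·5.0000 = 15.0000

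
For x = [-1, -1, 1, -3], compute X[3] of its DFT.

X[3] = Σ(n=0 to 3) x[n] · ω_4^(3n) where ω_4 = e^(-2πi/4)
= (-1)·ω_4^0 + (-1)·ω_4^3 + (1)·ω_4^6 + (-3)·ω_4^9

X[3] = -2+2i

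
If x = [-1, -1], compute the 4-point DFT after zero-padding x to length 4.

Original 2-point DFT: [-2, 0]
Zero-padded 4-point DFT provides frequency interpolation.

DFT_4([x, 0, ...]) = [-2, -1+1i, 0, -1-1i]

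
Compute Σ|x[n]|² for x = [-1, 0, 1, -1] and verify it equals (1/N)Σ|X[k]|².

Time domain:
Σ|x[n]|² = |-1|² + |0|² + |1|² + |-1|² = 3.0000

Frequency domain:
(1/4)Σ|X[k]|² = (1/4)(|-1|² + |-2-1i|² + |1|² + |-2+1i|²) = (1/4)·12.0000 = 3.0000

Both sides agree, confirming Parseval's theorem.

Σ|x[n]|² = (1/N)Σ|X[k]|² = 3.0000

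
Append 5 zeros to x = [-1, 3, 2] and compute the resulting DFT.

Original 3-point DFT: [4, -3.5000-0.8660i, -3.5000+0.8660i]
Zero-padded 8-point DFT provides frequency interpolation.

DFT_8([x, 0, ...]) = [4, 1.1213-4.1213i, -3-3i, -3.1213-0.1213i, -2, -3.1213+0.1213i, -3+3i, 1.1213+4.1213i]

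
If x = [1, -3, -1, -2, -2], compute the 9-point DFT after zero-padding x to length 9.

Original 5-point DFT: [-7, 1.8820+0.3633i, 4.1180+1.5388i, 4.1180-1.5388i, 1.8820-0.3633i]
Zero-padded 9-point DFT provides frequency interpolation.

DFT_9([x, 0, ...]) = [-7, 1.4076+5.3293i, 0.8867+0.2788i, 2.0000+3.4641i, 3.7057+0.1457i, 3.7057-0.1457i, 2.0000-3.4641i, 0.8867-0.2788i, 1.4076-5.3293i]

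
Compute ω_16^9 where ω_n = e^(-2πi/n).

ω_16^9 = e^(-2πi·9/16)
= cos(-2π·9/16) + i·sin(-2π·9/16)
= cos(-18π/16) + i·sin(-18π/16)

ω_16^9 = cos(-18π/16) + i·sin(-18π/16) = -0.9239+0.3827i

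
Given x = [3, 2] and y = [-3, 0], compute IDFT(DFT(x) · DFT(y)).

(x ⊛ y)[n] = Σ(m=0 to 1) x[m] · y[(n-m) mod 2]

Computing each output sample:
(x ⊛ y)[0] = -9
(x ⊛ y)[1] = -6

x ⊛ y = [-9, -6]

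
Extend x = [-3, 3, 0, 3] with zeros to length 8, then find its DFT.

Original 4-point DFT: [3, -3, -9, -3]
Zero-padded 8-point DFT provides frequency interpolation.

DFT_8([x, 0, ...]) = [3, -3.0000-4.2426i, -3, -3.0000-4.2426i, -9, -3.0000+4.2426i, -3, -3.0000+4.2426i]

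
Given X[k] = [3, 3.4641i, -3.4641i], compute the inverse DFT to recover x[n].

x[n] = (1/3) Σ(k=0 to 2) X[k] · e^(2πikn/3)

Computing each x[n]:
x[0] = 1
x[1] = -1
x[2] = 3

x = [1, -1, 3]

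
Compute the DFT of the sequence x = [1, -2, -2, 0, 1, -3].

X[k] = Σ(n=0 to 5) x[n] · ω_6^(nk)
where ω_6 = e^(-2πi/6)

Computing each X[k]:
X[0] = -5
X[1] = -1.0000+1.7321i
X[2] = 4.0000-3.4641i
X[3] = 5
X[4] = 4.0000+3.4641i
X[5] = -1.0000-1.7321i

X = [-5, -1.0000+1.7321i, 4.0000-3.4641i, 5, 4.0000+3.4641i, -1.0000-1.7321i]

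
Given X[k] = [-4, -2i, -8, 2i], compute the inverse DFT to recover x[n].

x[n] = (1/4) Σ(k=0 to 3) X[k] · e^(2πikn/4)

Computing each x[n]:
x[0] = -3
x[1] = 2
x[2] = -3
x[3] = 0

x = [-3, 2, -3, 0]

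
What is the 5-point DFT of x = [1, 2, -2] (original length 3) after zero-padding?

Original 3-point DFT: [1, 1.0000-3.4641i, 1.0000+3.4641i]
Zero-padded 5-point DFT provides frequency interpolation.

DFT_5([x, 0, ...]) = [1, 3.2361-0.7265i, -1.2361-3.0777i, -1.2361+3.0777i, 3.2361+0.7265i]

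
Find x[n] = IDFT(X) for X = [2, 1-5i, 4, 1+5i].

x[n] = (1/4) Σ(k=0 to 3) X[k] · e^(2πikn/4)

Computing each x[n]:
x[0] = 2
x[1] = 2
x[2] = 1
x[3] = -3

x = [2, 2, 1, -3]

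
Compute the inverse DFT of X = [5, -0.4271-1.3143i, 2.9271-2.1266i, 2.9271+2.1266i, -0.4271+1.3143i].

x[n] = (1/5) Σ(k=0 to 4) X[k] · e^(2πikn/5)

Computing each x[n]:
x[0] = 2
x[1] = 1
x[2] = 1
x[3] = 2
x[4] = -1

x = [2, 1, 1, 2, -1]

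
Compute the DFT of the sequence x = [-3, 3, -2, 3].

X[k] = Σ(n=0 to 3) x[n] · ω_4^(nk)
where ω_4 = e^(-2πi/4)

Computing each X[k]:
X[0] = 1
X[1] = -1
X[2] = -11
X[3] = -1

X = [1, -1, -11, -1]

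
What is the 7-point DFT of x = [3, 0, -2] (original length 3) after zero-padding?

Original 3-point DFT: [1, 4.0000-1.7321i, 4.0000+1.7321i]
Zero-padded 7-point DFT provides frequency interpolation.

DFT_7([x, 0, ...]) = [1, 3.4450+1.9499i, 4.8019-0.8678i, 1.7530-1.5637i, 1.7530+1.5637i, 4.8019+0.8678i, 3.4450-1.9499i]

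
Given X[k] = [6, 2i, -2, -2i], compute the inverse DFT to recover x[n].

x[n] = (1/4) Σ(k=0 to 3) X[k] · e^(2πikn/4)

Computing each x[n]:
x[0] = 1
x[1] = 1
x[2] = 1
x[3] = 3

x = [1, 1, 1, 3]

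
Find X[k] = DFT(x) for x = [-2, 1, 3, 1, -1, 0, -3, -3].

X[k] = Σ(n=0 to 7) x[n] · ω_8^(nk)
where ω_8 = e^(-2πi/8)

Computing each X[k]:
X[0] = -4
X[1] = -3.1213-9.5355i
X[2] = -3-3i
X[3] = 1.1213+2.4645i
X[4] = -2
X[5] = 1.1213-2.4645i
X[6] = -3+3i
X[7] = -3.1213+9.5355i

X = [-4, -3.1213-9.5355i, -3-3i, 1.1213+2.4645i, -2, 1.1213-2.4645i, -3+3i, -3.1213+9.5355i]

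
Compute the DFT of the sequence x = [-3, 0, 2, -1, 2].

X[k] = Σ(n=0 to 4) x[n] · ω_5^(nk)
where ω_5 = e^(-2πi/5)

Computing each X[k]:
X[0] = 0
X[1] = -3.1910+0.1388i
X[2] = -4.3090+4.0287i
X[3] = -4.3090-4.0287i
X[4] = -3.1910-0.1388i

X = [0, -3.1910+0.1388i, -4.3090+4.0287i, -4.3090-4.0287i, -3.1910-0.1388i]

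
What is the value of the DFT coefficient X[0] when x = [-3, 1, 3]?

X[0] = Σ(n=0 to 2) x[n] · ω_3^0 = Σ x[n]
= (-3) + (1) + (3)

X[0] = 1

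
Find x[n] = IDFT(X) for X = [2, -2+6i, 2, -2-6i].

x[n] = (1/4) Σ(k=0 to 3) X[k] · e^(2πikn/4)

Computing each x[n]:
x[0] = 0
x[1] = -3
x[2] = 2
x[3] = 3

x = [0, -3, 2, 3]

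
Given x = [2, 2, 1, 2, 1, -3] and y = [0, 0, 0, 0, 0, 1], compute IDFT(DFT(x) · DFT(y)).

(x ⊛ y)[n] = Σ(m=0 to 5) x[m] · y[(n-m) mod 6]

Computing each output sample:
(x ⊛ y)[0] = 2
(x ⊛ y)[1] = 1
(x ⊛ y)[2] = 2
(x ⊛ y)[3] = 1
(x ⊛ y)[4] = -3
(x ⊛ y)[5] = 2

x ⊛ y = [2, 1, 2, 1, -3, 2]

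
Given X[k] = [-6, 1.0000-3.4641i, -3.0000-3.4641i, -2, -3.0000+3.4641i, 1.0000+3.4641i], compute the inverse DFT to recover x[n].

x[n] = (1/6) Σ(k=0 to 5) X[k] · e^(2πikn/6)

Computing each x[n]:
x[0] = -2
x[1] = 2
x[2] = -1
x[3] = -2
x[4] = -1
x[5] = -2

x = [-2, 2, -1, -2, -1, -2]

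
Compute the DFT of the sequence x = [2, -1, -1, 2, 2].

X[k] = Σ(n=0 to 4) x[n] · ω_5^(nk)
where ω_5 = e^(-2πi/5)

Computing each X[k]:
X[0] = 4
X[1] = 1.5000+4.6165i
X[2] = 1.5000-1.0898i
X[3] = 1.5000+1.0898i
X[4] = 1.5000-4.6165i

X = [4, 1.5000+4.6165i, 1.5000-1.0898i, 1.5000+1.0898i, 1.5000-4.6165i]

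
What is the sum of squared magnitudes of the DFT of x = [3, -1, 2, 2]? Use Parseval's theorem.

Parseval: Σ|x[n]|² = (1/N)Σ|X[k]|², so Σ|X[k]|² = N·Σ|x[n]|² = 4·18.0000

Σ|X[k]|² = N·Σ|x[n]|² = 4·18.0000 = 72.0000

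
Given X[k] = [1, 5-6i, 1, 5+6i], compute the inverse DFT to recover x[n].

x[n] = (1/4) Σ(k=0 to 3) X[k] · e^(2πikn/4)

Computing each x[n]:
x[0] = 3
x[1] = 3
x[2] = -2
x[3] = -3

x = [3, 3, -2, -3]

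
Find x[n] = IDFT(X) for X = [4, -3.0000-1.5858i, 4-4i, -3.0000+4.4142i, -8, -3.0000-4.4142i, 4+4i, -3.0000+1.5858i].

x[n] = (1/8) Σ(k=0 to 7) X[k] · e^(2πikn/8)

Computing each x[n]:
x[0] = -1
x[1] = 2
x[2] = 0
x[3] = 0
x[4] = 2
x[5] = 3
x[6] = -3
x[7] = 1

x = [-1, 2, 0, 0, 2, 3, -3, 1]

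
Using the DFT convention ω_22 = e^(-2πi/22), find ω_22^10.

ω_22^10 = e^(-2πi·10/22)
= cos(-2π·10/22) + i·sin(-2π·10/22)
= cos(-20π/22) + i·sin(-20π/22)

ω_22^10 = cos(-20π/22) + i·sin(-20π/22) = -0.9595-0.2817i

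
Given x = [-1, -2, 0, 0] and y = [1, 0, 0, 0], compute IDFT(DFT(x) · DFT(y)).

(x ⊛ y)[n] = Σ(m=0 to 3) x[m] · y[(n-m) mod 4]

Computing each output sample:
(x ⊛ y)[0] = -1
(x ⊛ y)[1] = -2
(x ⊛ y)[2] = 0
(x ⊛ y)[3] = 0

x ⊛ y = [-1, -2, 0, 0]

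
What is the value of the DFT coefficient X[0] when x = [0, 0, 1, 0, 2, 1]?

X[0] = Σ(n=0 to 5) x[n] · ω_6^0 = Σ x[n]
= (0) + (0) + (1) + (0) + (2) + (1)

X[0] = 4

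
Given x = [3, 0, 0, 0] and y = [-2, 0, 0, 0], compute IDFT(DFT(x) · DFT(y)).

(x ⊛ y)[n] = Σ(m=0 to 3) x[m] · y[(n-m) mod 4]

Computing each output sample:
(x ⊛ y)[0] = -6
(x ⊛ y)[1] = 0
(x ⊛ y)[2] = 0
(x ⊛ y)[3] = 0

x ⊛ y = [-6, 0, 0, 0]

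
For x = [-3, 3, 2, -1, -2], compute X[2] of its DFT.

X[2] = Σ(n=0 to 4) x[n] · ω_5^(2n) where ω_5 = e^(-2πi/5)
= (-3)·ω_5^0 + (3)·ω_5^2 + (2)·ω_5^4 + (-1)·ω_5^6 + (-2)·ω_5^8

X[2] = -3.5000-0.0858i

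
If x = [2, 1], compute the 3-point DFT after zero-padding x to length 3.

Original 2-point DFT: [3, 1]
Zero-padded 3-point DFT provides frequency interpolation.

DFT_3([x, 0, ...]) = [3, 1.5000-0.8660i, 1.5000+0.8660i]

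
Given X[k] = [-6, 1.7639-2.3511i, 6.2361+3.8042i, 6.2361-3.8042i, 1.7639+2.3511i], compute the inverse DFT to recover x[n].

x[n] = (1/5) Σ(k=0 to 4) X[k] · e^(2πikn/5)

Computing each x[n]:
x[0] = 2
x[1] = -3
x[2] = 1
x[3] = -3
x[4] = -3

x = [2, -3, 1, -3, -3]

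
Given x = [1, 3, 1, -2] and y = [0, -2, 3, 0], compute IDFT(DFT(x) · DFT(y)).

(x ⊛ y)[n] = Σ(m=0 to 3) x[m] · y[(n-m) mod 4]

Computing each output sample:
(x ⊛ y)[0] = 7
(x ⊛ y)[1] = -8
(x ⊛ y)[2] = -3
(x ⊛ y)[3] = 7

x ⊛ y = [7, -8, -3, 7]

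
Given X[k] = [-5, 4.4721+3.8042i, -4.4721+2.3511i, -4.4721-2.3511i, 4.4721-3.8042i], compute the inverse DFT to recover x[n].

x[n] = (1/5) Σ(k=0 to 4) X[k] · e^(2πikn/5)

Computing each x[n]:
x[0] = -1
x[1] = -1
x[2] = -3
x[3] = -3
x[4] = 3

x = [-1, -1, -3, -3, 3]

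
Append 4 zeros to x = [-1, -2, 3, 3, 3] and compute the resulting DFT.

Original 5-point DFT: [6, -5.5451+4.7553i, 0.0451+2.9389i, 0.0451-2.9389i, -5.5451-4.7553i]
Zero-padded 9-point DFT provides frequency interpolation.

DFT_9([x, 0, ...]) = [6, -6.3302-5.2930i, -3.3682+5.4700i, 1.7321i, 2.1985+2.9688i, 2.1985-2.9688i, -1.7321i, -3.3682-5.4700i, -6.3302+5.2930i]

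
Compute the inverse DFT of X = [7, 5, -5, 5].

x[n] = (1/4) Σ(k=0 to 3) X[k] · e^(2πikn/4)

Computing each x[n]:
x[0] = 3
x[1] = 3
x[2] = -2
x[3] = 3

x = [3, 3, -2, 3]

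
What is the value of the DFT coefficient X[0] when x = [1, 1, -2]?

X[0] = Σ(n=0 to 2) x[n] · ω_3^0 = Σ x[n]
= (1) + (1) + (-2)

X[0] = 0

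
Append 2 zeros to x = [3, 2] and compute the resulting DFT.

Original 2-point DFT: [5, 1]
Zero-padded 4-point DFT provides frequency interpolation.

DFT_4([x, 0, ...]) = [5, 3-2i, 1, 3+2i]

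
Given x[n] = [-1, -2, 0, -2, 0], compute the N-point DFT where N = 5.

X[k] = Σ(n=0 to 4) x[n] · ω_5^(nk)
where ω_5 = e^(-2πi/5)

Computing each X[k]:
X[0] = -5
X[1] = 0.7265i
X[2] = 3.0777i
X[3] = -3.0777i
X[4] = -0.7265i

X = [-5, 0.7265i, 3.0777i, -3.0777i, -0.7265i]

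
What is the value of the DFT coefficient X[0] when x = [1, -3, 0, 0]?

X[0] = Σ(n=0 to 3) x[n] · ω_4^0 = Σ x[n]
= (1) + (-3) + (0) + (0)

X[0] = -2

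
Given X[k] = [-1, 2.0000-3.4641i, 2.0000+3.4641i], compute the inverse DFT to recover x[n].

x[n] = (1/3) Σ(k=0 to 2) X[k] · e^(2πikn/3)

Computing each x[n]:
x[0] = 1
x[1] = 1
x[2] = -3

x = [1, 1, -3]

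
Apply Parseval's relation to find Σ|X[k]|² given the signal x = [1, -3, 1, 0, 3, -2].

Parseval: Σ|x[n]|² = (1/N)Σ|X[k]|², so Σ|X[k]|² = N·Σ|x[n]|² = 6·24.0000

Σ|X[k]|² = N·Σ|x[n]|² = 6·24.0000 = 144.0000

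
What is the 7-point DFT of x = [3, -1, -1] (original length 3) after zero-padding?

Original 3-point DFT: [1, 4, 4]
Zero-padded 7-point DFT provides frequency interpolation.

DFT_7([x, 0, ...]) = [1, 2.5990+1.7568i, 4.1235+0.5410i, 3.2775-0.3479i, 3.2775+0.3479i, 4.1235-0.5410i, 2.5990-1.7568i]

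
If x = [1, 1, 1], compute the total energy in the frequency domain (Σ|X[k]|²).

Parseval: Σ|x[n]|² = (1/N)Σ|X[k]|², so Σ|X[k]|² = N·Σ|x[n]|² = 3·3.0000

Σ|X[k]|² = N·Σ|x[n]|² = 3·3.0000 = 9.0000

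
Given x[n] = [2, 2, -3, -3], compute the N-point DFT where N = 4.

X[k] = Σ(n=0 to 3) x[n] · ω_4^(nk)
where ω_4 = e^(-2πi/4)

Computing each X[k]:
X[0] = -2
X[1] = 5-5i
X[2] = 0
X[3] = 5+5i

X = [-2, 5-5i, 0, 5+5i]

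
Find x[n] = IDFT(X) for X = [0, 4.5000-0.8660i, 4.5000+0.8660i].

x[n] = (1/3) Σ(k=0 to 2) X[k] · e^(2πikn/3)

Computing each x[n]:
x[0] = 3
x[1] = -1
x[2] = -2

x = [3, -1, -2]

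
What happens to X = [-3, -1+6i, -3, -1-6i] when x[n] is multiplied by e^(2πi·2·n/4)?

Modulation property: DFT(ω_4^(-2n)·x[n]) = X[(k-2) mod 4], so circularly shift X by 2 positions.

X[k-2] = [-3, -1-6i, -3, -1+6i]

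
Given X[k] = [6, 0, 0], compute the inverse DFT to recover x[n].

x[n] = (1/3) Σ(k=0 to 2) X[k] · e^(2πikn/3)

Computing each x[n]:
x[0] = 2
x[1] = 2
x[2] = 2

x = [2, 2, 2]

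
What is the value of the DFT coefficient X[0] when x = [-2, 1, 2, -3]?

X[0] = Σ(n=0 to 3) x[n] · ω_4^0 = Σ x[n]
= (-2) + (1) + (2) + (-3)

X[0] = -2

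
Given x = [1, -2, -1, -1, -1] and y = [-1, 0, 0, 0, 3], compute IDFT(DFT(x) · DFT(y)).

(x ⊛ y)[n] = Σ(m=0 to 4) x[m] · y[(n-m) mod 5]

Computing each output sample:
(x ⊛ y)[0] = -7
(x ⊛ y)[1] = -1
(x ⊛ y)[2] = -2
(x ⊛ y)[3] = -2
(x ⊛ y)[4] = 4

x ⊛ y = [-7, -1, -2, -2, 4]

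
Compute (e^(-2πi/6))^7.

Since ω_6^6 = 1, powers reduce modulo 6.
7 mod 6 = 1
So ω_6^7 = ω_6^1 = e^(-2πi·1/6)

ω_6^7 = ω_6^1 = 0.5000-0.8660i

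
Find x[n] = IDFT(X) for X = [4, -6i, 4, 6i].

x[n] = (1/4) Σ(k=0 to 3) X[k] · e^(2πikn/4)

Computing each x[n]:
x[0] = 2
x[1] = 3
x[2] = 2
x[3] = -3

x = [2, 3, 2, -3]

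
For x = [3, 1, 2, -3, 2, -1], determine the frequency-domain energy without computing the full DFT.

Parseval: Σ|x[n]|² = (1/N)Σ|X[k]|², so Σ|X[k]|² = N·Σ|x[n]|² = 6·28.0000

Σ|X[k]|² = N·Σ|x[n]|² = 6·28.0000 = 168.0000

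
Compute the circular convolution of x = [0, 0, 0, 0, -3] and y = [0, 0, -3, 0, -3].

(x ⊛ y)[n] = Σ(m=0 to 4) x[m] · y[(n-m) mod 5]

Computing each output sample:
(x ⊛ y)[0] = 0
(x ⊛ y)[1] = 9
(x ⊛ y)[2] = 0
(x ⊛ y)[3] = 9
(x ⊛ y)[4] = 0

x ⊛ y = [0, 9, 0, 9, 0]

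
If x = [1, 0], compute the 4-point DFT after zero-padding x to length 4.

Original 2-point DFT: [1, 1]
Zero-padded 4-point DFT provides frequency interpolation.

DFT_4([x, 0, ...]) = [1, 1, 1, 1]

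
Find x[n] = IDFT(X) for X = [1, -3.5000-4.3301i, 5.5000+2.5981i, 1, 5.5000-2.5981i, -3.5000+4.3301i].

x[n] = (1/6) Σ(k=0 to 5) X[k] · e^(2πikn/6)

Computing each x[n]:
x[0] = 1
x[1] = -1
x[2] = 2
x[3] = 3
x[4] = -2
x[5] = -2

x = [1, -1, 2, 3, -2, -2]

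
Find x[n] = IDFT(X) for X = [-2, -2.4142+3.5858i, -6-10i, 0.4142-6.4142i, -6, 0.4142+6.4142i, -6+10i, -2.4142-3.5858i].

x[n] = (1/8) Σ(k=0 to 7) X[k] · e^(2πikn/8)

Computing each x[n]:
x[0] = -3
x[1] = 3
x[2] = -2
x[3] = -1
x[4] = -2
x[5] = 3
x[6] = 3
x[7] = -3

x = [-3, 3, -2, -1, -2, 3, 3, -3]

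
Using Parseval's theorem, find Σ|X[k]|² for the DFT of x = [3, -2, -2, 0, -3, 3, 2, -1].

Parseval: Σ|x[n]|² = (1/N)Σ|X[k]|², so Σ|X[k]|² = N·Σ|x[n]|² = 8·40.0000

Σ|X[k]|² = N·Σ|x[n]|² = 8·40.0000 = 320.0000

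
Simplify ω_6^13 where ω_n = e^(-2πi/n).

Since ω_6^6 = 1, powers reduce modulo 6.
13 mod 6 = 1
So ω_6^13 = ω_6^1 = e^(-2πi·1/6)

ω_6^13 = ω_6^1 = 0.5000-0.8660i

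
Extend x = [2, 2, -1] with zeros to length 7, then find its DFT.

Original 3-point DFT: [3, 1.5000-2.5981i, 1.5000+2.5981i]
Zero-padded 7-point DFT provides frequency interpolation.

DFT_7([x, 0, ...]) = [3, 3.4695-0.5887i, 2.4559-2.3837i, -0.4254-1.6496i, -0.4254+1.6496i, 2.4559+2.3837i, 3.4695+0.5887i]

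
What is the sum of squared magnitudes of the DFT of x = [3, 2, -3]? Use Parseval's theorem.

Parseval: Σ|x[n]|² = (1/N)Σ|X[k]|², so Σ|X[k]|² = N·Σ|x[n]|² = 3·22.0000

Σ|X[k]|² = N·Σ|x[n]|² = 3·22.0000 = 66.0000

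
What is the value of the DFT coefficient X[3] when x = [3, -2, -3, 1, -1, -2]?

X[3] = Σ(n=0 to 5) x[n] · ω_6^(3n) where ω_6 = e^(-2πi/6)
= (3)·ω_6^0 + (-2)·ω_6^3 + (-3)·ω_6^6 + (1)·ω_6^9 + (-1)·ω_6^12 + (-2)·ω_6^15

X[3] = 2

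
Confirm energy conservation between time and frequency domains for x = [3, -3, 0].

Time domain:
Σ|x[n]|² = |3|² + |-3|² + |0|² = 18.0000

Frequency domain:
(1/3)Σ|X[k]|² = (1/3)(|0|² + |4.5000+2.5981i|² + |4.5000-2.5981i|²) = (1/3)·54.0000 = 18.0000

Both sides agree, confirming Parseval's theorem.

Σ|x[n]|² = (1/N)Σ|X[k]|² = 18.0000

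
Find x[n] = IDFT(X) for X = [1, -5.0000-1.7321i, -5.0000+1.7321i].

x[n] = (1/3) Σ(k=0 to 2) X[k] · e^(2πikn/3)

Computing each x[n]:
x[0] = -3
x[1] = 3
x[2] = 1

x = [-3, 3, 1]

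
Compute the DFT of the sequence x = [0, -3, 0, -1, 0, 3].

X[k] = Σ(n=0 to 5) x[n] · ω_6^(nk)
where ω_6 = e^(-2πi/6)

Computing each X[k]:
X[0] = -1
X[1] = 1.0000+5.1962i
X[2] = -1.0000+5.1962i
X[3] = 1
X[4] = -1.0000-5.1962i
X[5] = 1.0000-5.1962i

X = [-1, 1.0000+5.1962i, -1.0000+5.1962i, 1, -1.0000-5.1962i, 1.0000-5.1962i]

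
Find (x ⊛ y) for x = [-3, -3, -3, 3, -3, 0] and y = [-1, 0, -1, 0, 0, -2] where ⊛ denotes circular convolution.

(x ⊛ y)[n] = Σ(m=0 to 5) x[m] · y[(n-m) mod 6]

Computing each output sample:
(x ⊛ y)[0] = 12
(x ⊛ y)[1] = 9
(x ⊛ y)[2] = 0
(x ⊛ y)[3] = 6
(x ⊛ y)[4] = 6
(x ⊛ y)[5] = 3

x ⊛ y = [12, 9, 0, 6, 6, 3]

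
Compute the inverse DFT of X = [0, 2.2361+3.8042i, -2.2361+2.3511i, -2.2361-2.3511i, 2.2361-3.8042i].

x[n] = (1/5) Σ(k=0 to 4) X[k] · e^(2πikn/5)

Computing each x[n]:
x[0] = 0
x[1] = -1
x[2] = -1
x[3] = -1
x[4] = 3

x = [0, -1, -1, -1, 3]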